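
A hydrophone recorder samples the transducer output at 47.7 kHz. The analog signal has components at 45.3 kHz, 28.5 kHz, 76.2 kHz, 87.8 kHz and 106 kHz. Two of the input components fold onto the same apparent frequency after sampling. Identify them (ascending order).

28.5 kHz, 76.2 kHz

fs/2 = 23.85 kHz.
45.3 kHz > fs/2 = 23.85 kHz, folds to fs − 45.3 kHz = 2.4 kHz.
28.5 kHz > fs/2 = 23.85 kHz, folds to fs − 28.5 kHz = 19.2 kHz.
76.2 kHz mod fs = 28.5 kHz.
28.5 kHz > fs/2 = 23.85 kHz, folds to fs − 28.5 kHz = 19.2 kHz.
87.8 kHz mod fs = 40.1 kHz.
40.1 kHz > fs/2 = 23.85 kHz, folds to fs − 40.1 kHz = 7.6 kHz.
106 kHz mod fs = 10.6 kHz.
10.6 kHz ≤ fs/2 = 23.85 kHz, appears at 10.6 kHz.
28.5 kHz and 76.2 kHz both map to 19.2 kHz.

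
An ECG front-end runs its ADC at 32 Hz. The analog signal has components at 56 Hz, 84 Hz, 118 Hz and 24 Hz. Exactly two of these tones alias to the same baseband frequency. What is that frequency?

8 Hz

fs/2 = 16 Hz.
56 Hz mod fs = 24 Hz.
24 Hz > fs/2 = 16 Hz, folds to fs − 24 Hz = 8 Hz.
84 Hz mod fs = 20 Hz.
20 Hz > fs/2 = 16 Hz, folds to fs − 20 Hz = 12 Hz.
118 Hz mod fs = 22 Hz.
22 Hz > fs/2 = 16 Hz, folds to fs − 22 Hz = 10 Hz.
24 Hz > fs/2 = 16 Hz, folds to fs − 24 Hz = 8 Hz.
24 Hz and 56 Hz both map to 8 Hz.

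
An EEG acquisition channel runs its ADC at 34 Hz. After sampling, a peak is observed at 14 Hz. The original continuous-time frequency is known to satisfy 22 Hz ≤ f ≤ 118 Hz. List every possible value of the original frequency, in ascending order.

48 Hz, 54 Hz, 82 Hz, 88 Hz, 116 Hz

Frequencies that alias to 14 Hz are k·fs ± 14 Hz for integer k ≥ 0.
k=0: 14 Hz.
k=1: 20 Hz, 48 Hz.
k=2: 54 Hz, 82 Hz.
k=3: 88 Hz, 116 Hz.
k=4: 122 Hz, 150 Hz.
Within [22 Hz, 118 Hz]: 48 Hz, 54 Hz, 82 Hz, 88 Hz, 116 Hz.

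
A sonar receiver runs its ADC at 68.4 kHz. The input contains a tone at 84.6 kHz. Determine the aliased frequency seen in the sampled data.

84.6 kHz mod fs = 16.2 kHz.
16.2 kHz ≤ fs/2 = 34.2 kHz, appears at 16.2 kHz.

16.2 kHz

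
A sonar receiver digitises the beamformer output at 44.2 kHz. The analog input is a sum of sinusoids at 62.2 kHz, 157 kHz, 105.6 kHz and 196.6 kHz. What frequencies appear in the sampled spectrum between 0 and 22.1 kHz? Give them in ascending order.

17.2 kHz, 18 kHz, 19.8 kHz

fs/2 = 22.1 kHz.
62.2 kHz mod fs = 18 kHz.
18 kHz ≤ fs/2 = 22.1 kHz, appears at 18 kHz.
157 kHz mod fs = 24.4 kHz.
24.4 kHz > fs/2 = 22.1 kHz, folds to fs − 24.4 kHz = 19.8 kHz.
105.6 kHz mod fs = 17.2 kHz.
17.2 kHz ≤ fs/2 = 22.1 kHz, appears at 17.2 kHz.
196.6 kHz mod fs = 19.8 kHz.
19.8 kHz ≤ fs/2 = 22.1 kHz, appears at 19.8 kHz.
Distinct values: {17.2 kHz, 18 kHz, 19.8 kHz}.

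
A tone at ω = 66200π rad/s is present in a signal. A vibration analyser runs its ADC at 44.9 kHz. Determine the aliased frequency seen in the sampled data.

ω = 66200π rad/s → f = ω/(2π) = 33100 Hz = 33.1 kHz.
33.1 kHz > fs/2 = 22.45 kHz, folds to fs − 33.1 kHz = 11.8 kHz.

11.8 kHz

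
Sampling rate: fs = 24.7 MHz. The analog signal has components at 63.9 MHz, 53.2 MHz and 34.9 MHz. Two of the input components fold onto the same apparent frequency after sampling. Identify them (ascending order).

34.9 MHz, 63.9 MHz

fs/2 = 12.35 MHz.
63.9 MHz mod fs = 14.5 MHz.
14.5 MHz > fs/2 = 12.35 MHz, folds to fs − 14.5 MHz = 10.2 MHz.
53.2 MHz mod fs = 3.8 MHz.
3.8 MHz ≤ fs/2 = 12.35 MHz, appears at 3.8 MHz.
34.9 MHz mod fs = 10.2 MHz.
10.2 MHz ≤ fs/2 = 12.35 MHz, appears at 10.2 MHz.
34.9 MHz and 63.9 MHz both map to 10.2 MHz.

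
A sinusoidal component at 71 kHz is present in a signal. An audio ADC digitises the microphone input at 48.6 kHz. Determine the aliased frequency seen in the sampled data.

22.4 kHz

71 kHz mod fs = 22.4 kHz.
22.4 kHz ≤ fs/2 = 24.3 kHz, appears at 22.4 kHz.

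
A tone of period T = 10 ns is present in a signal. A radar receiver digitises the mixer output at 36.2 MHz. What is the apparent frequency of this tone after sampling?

T = 10 ns → f = 1/T = 100 MHz.
100 MHz mod fs = 27.6 MHz.
27.6 MHz > fs/2 = 18.1 MHz, folds to fs − 27.6 MHz = 8.6 MHz.

8.6 MHz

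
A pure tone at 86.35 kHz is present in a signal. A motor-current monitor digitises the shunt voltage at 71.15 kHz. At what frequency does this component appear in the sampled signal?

15.2 kHz

86.35 kHz mod fs = 15.2 kHz.
15.2 kHz ≤ fs/2 = 35.575 kHz, appears at 15.2 kHz.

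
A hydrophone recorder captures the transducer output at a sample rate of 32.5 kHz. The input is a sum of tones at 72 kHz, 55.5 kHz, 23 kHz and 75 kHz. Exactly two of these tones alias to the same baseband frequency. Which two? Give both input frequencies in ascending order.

23 kHz, 55.5 kHz

fs/2 = 16.25 kHz.
72 kHz mod fs = 7 kHz.
7 kHz ≤ fs/2 = 16.25 kHz, appears at 7 kHz.
55.5 kHz mod fs = 23 kHz.
23 kHz > fs/2 = 16.25 kHz, folds to fs − 23 kHz = 9.5 kHz.
23 kHz > fs/2 = 16.25 kHz, folds to fs − 23 kHz = 9.5 kHz.
75 kHz mod fs = 10 kHz.
10 kHz ≤ fs/2 = 16.25 kHz, appears at 10 kHz.
23 kHz and 55.5 kHz both map to 9.5 kHz.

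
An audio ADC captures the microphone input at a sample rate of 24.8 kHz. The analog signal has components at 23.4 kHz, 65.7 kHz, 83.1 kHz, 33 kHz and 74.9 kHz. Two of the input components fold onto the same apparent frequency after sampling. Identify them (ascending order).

fs/2 = 12.4 kHz.
23.4 kHz > fs/2 = 12.4 kHz, folds to fs − 23.4 kHz = 1.4 kHz.
65.7 kHz mod fs = 16.1 kHz.
16.1 kHz > fs/2 = 12.4 kHz, folds to fs − 16.1 kHz = 8.7 kHz.
83.1 kHz mod fs = 8.7 kHz.
8.7 kHz ≤ fs/2 = 12.4 kHz, appears at 8.7 kHz.
33 kHz mod fs = 8.2 kHz.
8.2 kHz ≤ fs/2 = 12.4 kHz, appears at 8.2 kHz.
74.9 kHz mod fs = 0.5 kHz.
0.5 kHz ≤ fs/2 = 12.4 kHz, appears at 0.5 kHz.
65.7 kHz and 83.1 kHz both map to 8.7 kHz.

65.7 kHz, 83.1 kHz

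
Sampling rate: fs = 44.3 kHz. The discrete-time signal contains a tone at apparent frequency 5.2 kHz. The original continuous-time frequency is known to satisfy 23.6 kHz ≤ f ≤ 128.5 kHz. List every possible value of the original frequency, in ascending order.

39.1 kHz, 49.5 kHz, 83.4 kHz, 93.8 kHz, 127.7 kHz

Frequencies that alias to 5.2 kHz are k·fs ± 5.2 kHz for integer k ≥ 0.
k=0: 5.2 kHz.
k=1: 39.1 kHz, 49.5 kHz.
k=2: 83.4 kHz, 93.8 kHz.
k=3: 127.7 kHz, 138.1 kHz.
k=4: 172 kHz, 182.4 kHz.
Within [23.6 kHz, 128.5 kHz]: 39.1 kHz, 49.5 kHz, 83.4 kHz, 93.8 kHz, 127.7 kHz.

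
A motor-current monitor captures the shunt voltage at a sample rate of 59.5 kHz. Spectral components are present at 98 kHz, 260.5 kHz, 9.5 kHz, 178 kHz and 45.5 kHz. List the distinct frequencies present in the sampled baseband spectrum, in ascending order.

fs/2 = 29.75 kHz.
98 kHz mod fs = 38.5 kHz.
38.5 kHz > fs/2 = 29.75 kHz, folds to fs − 38.5 kHz = 21 kHz.
260.5 kHz mod fs = 22.5 kHz.
22.5 kHz ≤ fs/2 = 29.75 kHz, appears at 22.5 kHz.
9.5 kHz ≤ fs/2 = 29.75 kHz, passes unchanged.
178 kHz mod fs = 59 kHz.
59 kHz > fs/2 = 29.75 kHz, folds to fs − 59 kHz = 0.5 kHz.
45.5 kHz > fs/2 = 29.75 kHz, folds to fs − 45.5 kHz = 14 kHz.
Distinct values: {0.5 kHz, 9.5 kHz, 14 kHz, 21 kHz, 22.5 kHz}.

0.5 kHz, 9.5 kHz, 14 kHz, 21 kHz, 22.5 kHz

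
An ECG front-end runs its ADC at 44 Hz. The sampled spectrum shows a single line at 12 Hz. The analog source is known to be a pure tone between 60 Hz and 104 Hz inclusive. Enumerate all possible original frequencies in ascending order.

Frequencies that alias to 12 Hz are k·fs ± 12 Hz for integer k ≥ 0.
k=0: 12 Hz.
k=1: 32 Hz, 56 Hz.
k=2: 76 Hz, 100 Hz.
k=3: 120 Hz, 144 Hz.
Within [60 Hz, 104 Hz]: 76 Hz, 100 Hz.

76 Hz, 100 Hz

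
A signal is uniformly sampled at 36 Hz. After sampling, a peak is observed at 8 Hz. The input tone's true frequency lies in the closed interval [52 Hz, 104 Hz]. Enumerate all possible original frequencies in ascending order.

64 Hz, 80 Hz, 100 Hz

Frequencies that alias to 8 Hz are k·fs ± 8 Hz for integer k ≥ 0.
k=0: 8 Hz.
k=1: 28 Hz, 44 Hz.
k=2: 64 Hz, 80 Hz.
k=3: 100 Hz, 116 Hz.
k=4: 136 Hz, 152 Hz.
Within [52 Hz, 104 Hz]: 64 Hz, 80 Hz, 100 Hz.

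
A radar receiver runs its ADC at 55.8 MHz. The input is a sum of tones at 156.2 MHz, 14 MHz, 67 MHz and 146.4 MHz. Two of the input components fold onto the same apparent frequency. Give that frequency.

11.2 MHz

fs/2 = 27.9 MHz.
156.2 MHz mod fs = 44.6 MHz.
44.6 MHz > fs/2 = 27.9 MHz, folds to fs − 44.6 MHz = 11.2 MHz.
14 MHz ≤ fs/2 = 27.9 MHz, passes unchanged.
67 MHz mod fs = 11.2 MHz.
11.2 MHz ≤ fs/2 = 27.9 MHz, appears at 11.2 MHz.
146.4 MHz mod fs = 34.8 MHz.
34.8 MHz > fs/2 = 27.9 MHz, folds to fs − 34.8 MHz = 21 MHz.
67 MHz and 156.2 MHz both map to 11.2 MHz.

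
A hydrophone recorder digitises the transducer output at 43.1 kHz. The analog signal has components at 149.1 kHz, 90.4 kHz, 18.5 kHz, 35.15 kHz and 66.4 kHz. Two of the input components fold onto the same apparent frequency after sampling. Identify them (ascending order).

fs/2 = 21.55 kHz.
149.1 kHz mod fs = 19.8 kHz.
19.8 kHz ≤ fs/2 = 21.55 kHz, appears at 19.8 kHz.
90.4 kHz mod fs = 4.2 kHz.
4.2 kHz ≤ fs/2 = 21.55 kHz, appears at 4.2 kHz.
18.5 kHz ≤ fs/2 = 21.55 kHz, passes unchanged.
35.15 kHz > fs/2 = 21.55 kHz, folds to fs − 35.15 kHz = 7.95 kHz.
66.4 kHz mod fs = 23.3 kHz.
23.3 kHz > fs/2 = 21.55 kHz, folds to fs − 23.3 kHz = 19.8 kHz.
66.4 kHz and 149.1 kHz both map to 19.8 kHz.

66.4 kHz, 149.1 kHz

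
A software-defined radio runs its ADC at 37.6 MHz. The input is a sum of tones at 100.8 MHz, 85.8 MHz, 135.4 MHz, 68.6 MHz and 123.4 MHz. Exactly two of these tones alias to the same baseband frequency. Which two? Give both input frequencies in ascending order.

85.8 MHz, 123.4 MHz

fs/2 = 18.8 MHz.
100.8 MHz mod fs = 25.6 MHz.
25.6 MHz > fs/2 = 18.8 MHz, folds to fs − 25.6 MHz = 12 MHz.
85.8 MHz mod fs = 10.6 MHz.
10.6 MHz ≤ fs/2 = 18.8 MHz, appears at 10.6 MHz.
135.4 MHz mod fs = 22.6 MHz.
22.6 MHz > fs/2 = 18.8 MHz, folds to fs − 22.6 MHz = 15 MHz.
68.6 MHz mod fs = 31 MHz.
31 MHz > fs/2 = 18.8 MHz, folds to fs − 31 MHz = 6.6 MHz.
123.4 MHz mod fs = 10.6 MHz.
10.6 MHz ≤ fs/2 = 18.8 MHz, appears at 10.6 MHz.
85.8 MHz and 123.4 MHz both map to 10.6 MHz.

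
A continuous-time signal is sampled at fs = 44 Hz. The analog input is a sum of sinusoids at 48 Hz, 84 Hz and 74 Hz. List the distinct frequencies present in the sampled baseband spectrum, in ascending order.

fs/2 = 22 Hz.
48 Hz mod fs = 4 Hz.
4 Hz ≤ fs/2 = 22 Hz, appears at 4 Hz.
84 Hz mod fs = 40 Hz.
40 Hz > fs/2 = 22 Hz, folds to fs − 40 Hz = 4 Hz.
74 Hz mod fs = 30 Hz.
30 Hz > fs/2 = 22 Hz, folds to fs − 30 Hz = 14 Hz.
Distinct values: {4 Hz, 14 Hz}.

4 Hz, 14 Hz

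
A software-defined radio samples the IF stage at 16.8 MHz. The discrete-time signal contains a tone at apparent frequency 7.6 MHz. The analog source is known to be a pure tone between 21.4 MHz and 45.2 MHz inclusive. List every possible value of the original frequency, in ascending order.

Frequencies that alias to 7.6 MHz are k·fs ± 7.6 MHz for integer k ≥ 0.
k=0: 7.6 MHz.
k=1: 9.2 MHz, 24.4 MHz.
k=2: 26 MHz, 41.2 MHz.
k=3: 42.8 MHz, 58 MHz.
k=4: 59.6 MHz, 74.8 MHz.
Within [21.4 MHz, 45.2 MHz]: 24.4 MHz, 26 MHz, 41.2 MHz, 42.8 MHz.

24.4 MHz, 26 MHz, 41.2 MHz, 42.8 MHz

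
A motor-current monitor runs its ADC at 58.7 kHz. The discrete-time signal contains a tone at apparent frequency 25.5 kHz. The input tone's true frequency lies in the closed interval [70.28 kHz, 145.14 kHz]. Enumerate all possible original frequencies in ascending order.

84.2 kHz, 91.9 kHz, 142.9 kHz

Frequencies that alias to 25.5 kHz are k·fs ± 25.5 kHz for integer k ≥ 0.
k=0: 25.5 kHz.
k=1: 33.2 kHz, 84.2 kHz.
k=2: 91.9 kHz, 142.9 kHz.
k=3: 150.6 kHz, 201.6 kHz.
Within [70.28 kHz, 145.14 kHz]: 84.2 kHz, 91.9 kHz, 142.9 kHz.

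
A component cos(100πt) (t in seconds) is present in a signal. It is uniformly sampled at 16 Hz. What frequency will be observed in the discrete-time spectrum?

2 Hz

ω = 100π rad/s → f = ω/(2π) = 50 Hz.
50 Hz mod fs = 2 Hz.
2 Hz ≤ fs/2 = 8 Hz, appears at 2 Hz.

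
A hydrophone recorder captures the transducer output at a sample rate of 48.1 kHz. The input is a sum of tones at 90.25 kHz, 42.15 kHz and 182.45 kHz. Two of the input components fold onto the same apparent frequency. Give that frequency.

fs/2 = 24.05 kHz.
90.25 kHz mod fs = 42.15 kHz.
42.15 kHz > fs/2 = 24.05 kHz, folds to fs − 42.15 kHz = 5.95 kHz.
42.15 kHz > fs/2 = 24.05 kHz, folds to fs − 42.15 kHz = 5.95 kHz.
182.45 kHz mod fs = 38.15 kHz.
38.15 kHz > fs/2 = 24.05 kHz, folds to fs − 38.15 kHz = 9.95 kHz.
42.15 kHz and 90.25 kHz both map to 5.95 kHz.

5.95 kHz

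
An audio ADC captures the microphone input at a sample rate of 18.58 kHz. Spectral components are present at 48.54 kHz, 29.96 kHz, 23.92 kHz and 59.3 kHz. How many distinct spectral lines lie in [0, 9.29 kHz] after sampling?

fs/2 = 9.29 kHz.
48.54 kHz mod fs = 11.38 kHz.
11.38 kHz > fs/2 = 9.29 kHz, folds to fs − 11.38 kHz = 7.2 kHz.
29.96 kHz mod fs = 11.38 kHz.
11.38 kHz > fs/2 = 9.29 kHz, folds to fs − 11.38 kHz = 7.2 kHz.
23.92 kHz mod fs = 5.34 kHz.
5.34 kHz ≤ fs/2 = 9.29 kHz, appears at 5.34 kHz.
59.3 kHz mod fs = 3.56 kHz.
3.56 kHz ≤ fs/2 = 9.29 kHz, appears at 3.56 kHz.
Distinct values: {3.56 kHz, 5.34 kHz, 7.2 kHz} → 3.

3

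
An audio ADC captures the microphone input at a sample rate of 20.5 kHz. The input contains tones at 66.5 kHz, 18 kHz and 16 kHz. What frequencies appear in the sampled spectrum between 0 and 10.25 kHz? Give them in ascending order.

2.5 kHz, 4.5 kHz, 5 kHz

fs/2 = 10.25 kHz.
66.5 kHz mod fs = 5 kHz.
5 kHz ≤ fs/2 = 10.25 kHz, appears at 5 kHz.
18 kHz > fs/2 = 10.25 kHz, folds to fs − 18 kHz = 2.5 kHz.
16 kHz > fs/2 = 10.25 kHz, folds to fs − 16 kHz = 4.5 kHz.
Distinct values: {2.5 kHz, 4.5 kHz, 5 kHz}.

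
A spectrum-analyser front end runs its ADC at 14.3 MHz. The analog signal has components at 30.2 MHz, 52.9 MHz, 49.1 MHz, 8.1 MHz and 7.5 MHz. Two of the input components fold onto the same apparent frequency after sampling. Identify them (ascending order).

8.1 MHz, 49.1 MHz

fs/2 = 7.15 MHz.
30.2 MHz mod fs = 1.6 MHz.
1.6 MHz ≤ fs/2 = 7.15 MHz, appears at 1.6 MHz.
52.9 MHz mod fs = 10 MHz.
10 MHz > fs/2 = 7.15 MHz, folds to fs − 10 MHz = 4.3 MHz.
49.1 MHz mod fs = 6.2 MHz.
6.2 MHz ≤ fs/2 = 7.15 MHz, appears at 6.2 MHz.
8.1 MHz > fs/2 = 7.15 MHz, folds to fs − 8.1 MHz = 6.2 MHz.
7.5 MHz > fs/2 = 7.15 MHz, folds to fs − 7.5 MHz = 6.8 MHz.
8.1 MHz and 49.1 MHz both map to 6.2 MHz.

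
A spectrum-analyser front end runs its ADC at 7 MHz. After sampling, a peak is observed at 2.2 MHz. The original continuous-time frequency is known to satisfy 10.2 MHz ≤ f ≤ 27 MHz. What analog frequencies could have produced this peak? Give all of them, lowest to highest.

11.8 MHz, 16.2 MHz, 18.8 MHz, 23.2 MHz, 25.8 MHz

Frequencies that alias to 2.2 MHz are k·fs ± 2.2 MHz for integer k ≥ 0.
k=0: 2.2 MHz.
k=1: 4.8 MHz, 9.2 MHz.
k=2: 11.8 MHz, 16.2 MHz.
k=3: 18.8 MHz, 23.2 MHz.
k=4: 25.8 MHz, 30.2 MHz.
k=5: 32.8 MHz, 37.2 MHz.
Within [10.2 MHz, 27 MHz]: 11.8 MHz, 16.2 MHz, 18.8 MHz, 23.2 MHz, 25.8 MHz.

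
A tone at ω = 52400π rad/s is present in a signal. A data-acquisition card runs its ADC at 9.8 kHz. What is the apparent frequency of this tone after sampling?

ω = 52400π rad/s → f = ω/(2π) = 26200 Hz = 26.2 kHz.
26.2 kHz mod fs = 6.6 kHz.
6.6 kHz > fs/2 = 4.9 kHz, folds to fs − 6.6 kHz = 3.2 kHz.

3.2 kHz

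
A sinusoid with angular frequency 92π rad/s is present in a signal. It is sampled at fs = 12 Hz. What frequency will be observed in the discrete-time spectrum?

ω = 92π rad/s → f = ω/(2π) = 46 Hz.
46 Hz mod fs = 10 Hz.
10 Hz > fs/2 = 6 Hz, folds to fs − 10 Hz = 2 Hz.

2 Hz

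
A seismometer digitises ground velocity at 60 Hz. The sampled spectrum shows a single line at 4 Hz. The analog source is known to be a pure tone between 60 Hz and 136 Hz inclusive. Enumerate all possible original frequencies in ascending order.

Frequencies that alias to 4 Hz are k·fs ± 4 Hz for integer k ≥ 0.
k=0: 4 Hz.
k=1: 56 Hz, 64 Hz.
k=2: 116 Hz, 124 Hz.
k=3: 176 Hz, 184 Hz.
Within [60 Hz, 136 Hz]: 64 Hz, 116 Hz, 124 Hz.

64 Hz, 116 Hz, 124 Hz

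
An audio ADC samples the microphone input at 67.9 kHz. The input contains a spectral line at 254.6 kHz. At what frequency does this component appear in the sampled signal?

254.6 kHz mod fs = 50.9 kHz.
50.9 kHz > fs/2 = 33.95 kHz, folds to fs − 50.9 kHz = 17 kHz.

17 kHz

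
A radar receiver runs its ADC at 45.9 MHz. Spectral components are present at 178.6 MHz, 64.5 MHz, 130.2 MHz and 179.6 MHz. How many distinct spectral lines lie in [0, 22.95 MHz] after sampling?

4

fs/2 = 22.95 MHz.
178.6 MHz mod fs = 40.9 MHz.
40.9 MHz > fs/2 = 22.95 MHz, folds to fs − 40.9 MHz = 5 MHz.
64.5 MHz mod fs = 18.6 MHz.
18.6 MHz ≤ fs/2 = 22.95 MHz, appears at 18.6 MHz.
130.2 MHz mod fs = 38.4 MHz.
38.4 MHz > fs/2 = 22.95 MHz, folds to fs − 38.4 MHz = 7.5 MHz.
179.6 MHz mod fs = 41.9 MHz.
41.9 MHz > fs/2 = 22.95 MHz, folds to fs − 41.9 MHz = 4 MHz.
Distinct values: {4 MHz, 5 MHz, 7.5 MHz, 18.6 MHz} → 4.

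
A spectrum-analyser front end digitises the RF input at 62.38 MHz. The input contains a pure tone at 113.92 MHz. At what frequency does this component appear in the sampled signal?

10.84 MHz

113.92 MHz mod fs = 51.54 MHz.
51.54 MHz > fs/2 = 31.19 MHz, folds to fs − 51.54 MHz = 10.84 MHz.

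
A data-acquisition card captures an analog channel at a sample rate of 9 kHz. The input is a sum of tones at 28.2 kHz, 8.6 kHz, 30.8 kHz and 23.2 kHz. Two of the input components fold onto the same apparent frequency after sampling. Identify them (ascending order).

23.2 kHz, 30.8 kHz

fs/2 = 4.5 kHz.
28.2 kHz mod fs = 1.2 kHz.
1.2 kHz ≤ fs/2 = 4.5 kHz, appears at 1.2 kHz.
8.6 kHz > fs/2 = 4.5 kHz, folds to fs − 8.6 kHz = 0.4 kHz.
30.8 kHz mod fs = 3.8 kHz.
3.8 kHz ≤ fs/2 = 4.5 kHz, appears at 3.8 kHz.
23.2 kHz mod fs = 5.2 kHz.
5.2 kHz > fs/2 = 4.5 kHz, folds to fs − 5.2 kHz = 3.8 kHz.
23.2 kHz and 30.8 kHz both map to 3.8 kHz.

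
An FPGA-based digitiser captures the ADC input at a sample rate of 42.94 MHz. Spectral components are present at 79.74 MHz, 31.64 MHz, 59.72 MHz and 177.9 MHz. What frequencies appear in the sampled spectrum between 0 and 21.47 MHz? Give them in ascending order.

fs/2 = 21.47 MHz.
79.74 MHz mod fs = 36.8 MHz.
36.8 MHz > fs/2 = 21.47 MHz, folds to fs − 36.8 MHz = 6.14 MHz.
31.64 MHz > fs/2 = 21.47 MHz, folds to fs − 31.64 MHz = 11.3 MHz.
59.72 MHz mod fs = 16.78 MHz.
16.78 MHz ≤ fs/2 = 21.47 MHz, appears at 16.78 MHz.
177.9 MHz mod fs = 6.14 MHz.
6.14 MHz ≤ fs/2 = 21.47 MHz, appears at 6.14 MHz.
Distinct values: {6.14 MHz, 11.3 MHz, 16.78 MHz}.

6.14 MHz, 11.3 MHz, 16.78 MHz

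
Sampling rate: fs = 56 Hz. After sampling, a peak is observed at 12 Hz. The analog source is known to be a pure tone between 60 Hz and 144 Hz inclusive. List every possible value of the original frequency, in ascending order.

68 Hz, 100 Hz, 124 Hz

Frequencies that alias to 12 Hz are k·fs ± 12 Hz for integer k ≥ 0.
k=0: 12 Hz.
k=1: 44 Hz, 68 Hz.
k=2: 100 Hz, 124 Hz.
k=3: 156 Hz, 180 Hz.
Within [60 Hz, 144 Hz]: 68 Hz, 100 Hz, 124 Hz.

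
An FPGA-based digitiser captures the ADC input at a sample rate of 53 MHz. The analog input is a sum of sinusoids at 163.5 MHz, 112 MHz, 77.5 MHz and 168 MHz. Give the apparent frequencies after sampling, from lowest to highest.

4.5 MHz, 6 MHz, 9 MHz, 24.5 MHz

fs/2 = 26.5 MHz.
163.5 MHz mod fs = 4.5 MHz.
4.5 MHz ≤ fs/2 = 26.5 MHz, appears at 4.5 MHz.
112 MHz mod fs = 6 MHz.
6 MHz ≤ fs/2 = 26.5 MHz, appears at 6 MHz.
77.5 MHz mod fs = 24.5 MHz.
24.5 MHz ≤ fs/2 = 26.5 MHz, appears at 24.5 MHz.
168 MHz mod fs = 9 MHz.
9 MHz ≤ fs/2 = 26.5 MHz, appears at 9 MHz.
Distinct values: {4.5 MHz, 6 MHz, 9 MHz, 24.5 MHz}.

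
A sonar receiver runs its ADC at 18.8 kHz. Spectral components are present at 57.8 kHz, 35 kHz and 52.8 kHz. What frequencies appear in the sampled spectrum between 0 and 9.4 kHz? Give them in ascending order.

fs/2 = 9.4 kHz.
57.8 kHz mod fs = 1.4 kHz.
1.4 kHz ≤ fs/2 = 9.4 kHz, appears at 1.4 kHz.
35 kHz mod fs = 16.2 kHz.
16.2 kHz > fs/2 = 9.4 kHz, folds to fs − 16.2 kHz = 2.6 kHz.
52.8 kHz mod fs = 15.2 kHz.
15.2 kHz > fs/2 = 9.4 kHz, folds to fs − 15.2 kHz = 3.6 kHz.
Distinct values: {1.4 kHz, 2.6 kHz, 3.6 kHz}.

1.4 kHz, 2.6 kHz, 3.6 kHz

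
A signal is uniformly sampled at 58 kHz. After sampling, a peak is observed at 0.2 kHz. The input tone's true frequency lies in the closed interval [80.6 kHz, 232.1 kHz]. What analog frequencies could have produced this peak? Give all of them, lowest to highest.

Frequencies that alias to 0.2 kHz are k·fs ± 0.2 kHz for integer k ≥ 0.
k=0: 0.2 kHz.
k=1: 57.8 kHz, 58.2 kHz.
k=2: 115.8 kHz, 116.2 kHz.
k=3: 173.8 kHz, 174.2 kHz.
k=4: 231.8 kHz, 232.2 kHz.
k=5: 289.8 kHz, 290.2 kHz.
Within [80.6 kHz, 232.1 kHz]: 115.8 kHz, 116.2 kHz, 173.8 kHz, 174.2 kHz, 231.8 kHz.

115.8 kHz, 116.2 kHz, 173.8 kHz, 174.2 kHz, 231.8 kHz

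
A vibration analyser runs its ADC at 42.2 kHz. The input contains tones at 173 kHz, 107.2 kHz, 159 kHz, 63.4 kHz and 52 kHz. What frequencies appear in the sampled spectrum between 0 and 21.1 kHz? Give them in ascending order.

fs/2 = 21.1 kHz.
173 kHz mod fs = 4.2 kHz.
4.2 kHz ≤ fs/2 = 21.1 kHz, appears at 4.2 kHz.
107.2 kHz mod fs = 22.8 kHz.
22.8 kHz > fs/2 = 21.1 kHz, folds to fs − 22.8 kHz = 19.4 kHz.
159 kHz mod fs = 32.4 kHz.
32.4 kHz > fs/2 = 21.1 kHz, folds to fs − 32.4 kHz = 9.8 kHz.
63.4 kHz mod fs = 21.2 kHz.
21.2 kHz > fs/2 = 21.1 kHz, folds to fs − 21.2 kHz = 21 kHz.
52 kHz mod fs = 9.8 kHz.
9.8 kHz ≤ fs/2 = 21.1 kHz, appears at 9.8 kHz.
Distinct values: {4.2 kHz, 9.8 kHz, 19.4 kHz, 21 kHz}.

4.2 kHz, 9.8 kHz, 19.4 kHz, 21 kHz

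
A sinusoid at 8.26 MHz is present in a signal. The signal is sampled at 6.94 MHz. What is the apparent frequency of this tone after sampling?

1.32 MHz

8.26 MHz mod fs = 1.32 MHz.
1.32 MHz ≤ fs/2 = 3.47 MHz, appears at 1.32 MHz.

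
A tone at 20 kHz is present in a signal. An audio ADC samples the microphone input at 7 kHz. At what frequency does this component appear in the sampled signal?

1 kHz

20 kHz mod fs = 6 kHz.
6 kHz > fs/2 = 3.5 kHz, folds to fs − 6 kHz = 1 kHz.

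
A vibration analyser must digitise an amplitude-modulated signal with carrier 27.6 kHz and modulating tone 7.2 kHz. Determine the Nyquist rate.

AM sidebands sit at fc ± fm = 20.4 kHz and 34.8 kHz.
Highest-frequency component: 34.8 kHz.
Nyquist rate = 2 × 34.8 kHz = 69.6 kHz.

69.6 kHz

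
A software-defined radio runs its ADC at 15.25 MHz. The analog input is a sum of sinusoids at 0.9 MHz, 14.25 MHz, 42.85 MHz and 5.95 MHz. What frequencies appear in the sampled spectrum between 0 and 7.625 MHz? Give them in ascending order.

fs/2 = 7.625 MHz.
0.9 MHz ≤ fs/2 = 7.625 MHz, passes unchanged.
14.25 MHz > fs/2 = 7.625 MHz, folds to fs − 14.25 MHz = 1 MHz.
42.85 MHz mod fs = 12.35 MHz.
12.35 MHz > fs/2 = 7.625 MHz, folds to fs − 12.35 MHz = 2.9 MHz.
5.95 MHz ≤ fs/2 = 7.625 MHz, passes unchanged.
Distinct values: {0.9 MHz, 1 MHz, 2.9 MHz, 5.95 MHz}.

0.9 MHz, 1 MHz, 2.9 MHz, 5.95 MHz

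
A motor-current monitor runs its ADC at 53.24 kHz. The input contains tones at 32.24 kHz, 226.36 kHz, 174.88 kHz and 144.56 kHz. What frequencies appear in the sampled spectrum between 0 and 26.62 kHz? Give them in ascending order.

13.4 kHz, 15.16 kHz, 21 kHz

fs/2 = 26.62 kHz.
32.24 kHz > fs/2 = 26.62 kHz, folds to fs − 32.24 kHz = 21 kHz.
226.36 kHz mod fs = 13.4 kHz.
13.4 kHz ≤ fs/2 = 26.62 kHz, appears at 13.4 kHz.
174.88 kHz mod fs = 15.16 kHz.
15.16 kHz ≤ fs/2 = 26.62 kHz, appears at 15.16 kHz.
144.56 kHz mod fs = 38.08 kHz.
38.08 kHz > fs/2 = 26.62 kHz, folds to fs − 38.08 kHz = 15.16 kHz.
Distinct values: {13.4 kHz, 15.16 kHz, 21 kHz}.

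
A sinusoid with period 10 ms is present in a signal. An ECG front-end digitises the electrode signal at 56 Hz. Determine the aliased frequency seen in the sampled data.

T = 10 ms → f = 1/T = 100 Hz.
100 Hz mod fs = 44 Hz.
44 Hz > fs/2 = 28 Hz, folds to fs − 44 Hz = 12 Hz.

12 Hz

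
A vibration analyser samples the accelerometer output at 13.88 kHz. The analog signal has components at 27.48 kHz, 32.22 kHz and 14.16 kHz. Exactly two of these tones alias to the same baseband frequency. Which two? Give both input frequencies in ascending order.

14.16 kHz, 27.48 kHz

fs/2 = 6.94 kHz.
27.48 kHz mod fs = 13.6 kHz.
13.6 kHz > fs/2 = 6.94 kHz, folds to fs − 13.6 kHz = 0.28 kHz.
32.22 kHz mod fs = 4.46 kHz.
4.46 kHz ≤ fs/2 = 6.94 kHz, appears at 4.46 kHz.
14.16 kHz mod fs = 0.28 kHz.
0.28 kHz ≤ fs/2 = 6.94 kHz, appears at 0.28 kHz.
14.16 kHz and 27.48 kHz both map to 0.28 kHz.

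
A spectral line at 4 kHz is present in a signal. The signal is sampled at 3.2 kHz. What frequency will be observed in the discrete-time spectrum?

0.8 kHz

4 kHz mod fs = 0.8 kHz.
0.8 kHz ≤ fs/2 = 1.6 kHz, appears at 0.8 kHz.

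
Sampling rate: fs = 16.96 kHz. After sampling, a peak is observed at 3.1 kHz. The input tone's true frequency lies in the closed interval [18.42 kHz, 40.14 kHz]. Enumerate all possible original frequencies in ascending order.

20.06 kHz, 30.82 kHz, 37.02 kHz

Frequencies that alias to 3.1 kHz are k·fs ± 3.1 kHz for integer k ≥ 0.
k=0: 3.1 kHz.
k=1: 13.86 kHz, 20.06 kHz.
k=2: 30.82 kHz, 37.02 kHz.
k=3: 47.78 kHz, 53.98 kHz.
Within [18.42 kHz, 40.14 kHz]: 20.06 kHz, 30.82 kHz, 37.02 kHz.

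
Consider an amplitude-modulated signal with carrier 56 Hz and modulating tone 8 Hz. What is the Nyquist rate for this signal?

AM sidebands sit at fc ± fm = 48 Hz and 64 Hz.
Highest-frequency component: 64 Hz.
Nyquist rate = 2 × 64 Hz = 128 Hz.

128 Hz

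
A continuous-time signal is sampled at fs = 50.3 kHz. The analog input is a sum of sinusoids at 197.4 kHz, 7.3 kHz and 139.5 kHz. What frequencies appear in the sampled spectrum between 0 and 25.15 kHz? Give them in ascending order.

3.8 kHz, 7.3 kHz, 11.4 kHz

fs/2 = 25.15 kHz.
197.4 kHz mod fs = 46.5 kHz.
46.5 kHz > fs/2 = 25.15 kHz, folds to fs − 46.5 kHz = 3.8 kHz.
7.3 kHz ≤ fs/2 = 25.15 kHz, passes unchanged.
139.5 kHz mod fs = 38.9 kHz.
38.9 kHz > fs/2 = 25.15 kHz, folds to fs − 38.9 kHz = 11.4 kHz.
Distinct values: {3.8 kHz, 7.3 kHz, 11.4 kHz}.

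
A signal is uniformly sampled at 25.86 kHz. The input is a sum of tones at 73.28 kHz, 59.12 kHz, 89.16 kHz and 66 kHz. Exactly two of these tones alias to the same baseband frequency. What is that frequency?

11.58 kHz

fs/2 = 12.93 kHz.
73.28 kHz mod fs = 21.56 kHz.
21.56 kHz > fs/2 = 12.93 kHz, folds to fs − 21.56 kHz = 4.3 kHz.
59.12 kHz mod fs = 7.4 kHz.
7.4 kHz ≤ fs/2 = 12.93 kHz, appears at 7.4 kHz.
89.16 kHz mod fs = 11.58 kHz.
11.58 kHz ≤ fs/2 = 12.93 kHz, appears at 11.58 kHz.
66 kHz mod fs = 14.28 kHz.
14.28 kHz > fs/2 = 12.93 kHz, folds to fs − 14.28 kHz = 11.58 kHz.
66 kHz and 89.16 kHz both map to 11.58 kHz.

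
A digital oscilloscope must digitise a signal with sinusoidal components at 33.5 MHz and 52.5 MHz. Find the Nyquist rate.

Highest-frequency component: 52.5 MHz.
Nyquist rate = 2 × 52.5 MHz = 105 MHz.

105 MHz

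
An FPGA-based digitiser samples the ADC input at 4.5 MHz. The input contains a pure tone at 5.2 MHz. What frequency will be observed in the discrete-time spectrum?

0.7 MHz

5.2 MHz mod fs = 0.7 MHz.
0.7 MHz ≤ fs/2 = 2.25 MHz, appears at 0.7 MHz.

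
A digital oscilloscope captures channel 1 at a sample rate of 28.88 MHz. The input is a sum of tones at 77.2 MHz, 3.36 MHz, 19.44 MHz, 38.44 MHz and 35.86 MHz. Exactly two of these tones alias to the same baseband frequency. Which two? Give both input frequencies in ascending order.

fs/2 = 14.44 MHz.
77.2 MHz mod fs = 19.44 MHz.
19.44 MHz > fs/2 = 14.44 MHz, folds to fs − 19.44 MHz = 9.44 MHz.
3.36 MHz ≤ fs/2 = 14.44 MHz, passes unchanged.
19.44 MHz > fs/2 = 14.44 MHz, folds to fs − 19.44 MHz = 9.44 MHz.
38.44 MHz mod fs = 9.56 MHz.
9.56 MHz ≤ fs/2 = 14.44 MHz, appears at 9.56 MHz.
35.86 MHz mod fs = 6.98 MHz.
6.98 MHz ≤ fs/2 = 14.44 MHz, appears at 6.98 MHz.
19.44 MHz and 77.2 MHz both map to 9.44 MHz.

19.44 MHz, 77.2 MHz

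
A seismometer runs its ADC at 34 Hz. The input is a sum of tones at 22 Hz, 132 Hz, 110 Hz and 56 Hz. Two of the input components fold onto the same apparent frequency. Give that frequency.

12 Hz

fs/2 = 17 Hz.
22 Hz > fs/2 = 17 Hz, folds to fs − 22 Hz = 12 Hz.
132 Hz mod fs = 30 Hz.
30 Hz > fs/2 = 17 Hz, folds to fs − 30 Hz = 4 Hz.
110 Hz mod fs = 8 Hz.
8 Hz ≤ fs/2 = 17 Hz, appears at 8 Hz.
56 Hz mod fs = 22 Hz.
22 Hz > fs/2 = 17 Hz, folds to fs − 22 Hz = 12 Hz.
22 Hz and 56 Hz both map to 12 Hz.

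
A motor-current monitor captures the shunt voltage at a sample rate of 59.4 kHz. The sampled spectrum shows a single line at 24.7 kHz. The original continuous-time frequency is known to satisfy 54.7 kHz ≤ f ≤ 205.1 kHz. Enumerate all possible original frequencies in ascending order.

Frequencies that alias to 24.7 kHz are k·fs ± 24.7 kHz for integer k ≥ 0.
k=0: 24.7 kHz.
k=1: 34.7 kHz, 84.1 kHz.
k=2: 94.1 kHz, 143.5 kHz.
k=3: 153.5 kHz, 202.9 kHz.
k=4: 212.9 kHz, 262.3 kHz.
Within [54.7 kHz, 205.1 kHz]: 84.1 kHz, 94.1 kHz, 143.5 kHz, 153.5 kHz, 202.9 kHz.

84.1 kHz, 94.1 kHz, 143.5 kHz, 153.5 kHz, 202.9 kHz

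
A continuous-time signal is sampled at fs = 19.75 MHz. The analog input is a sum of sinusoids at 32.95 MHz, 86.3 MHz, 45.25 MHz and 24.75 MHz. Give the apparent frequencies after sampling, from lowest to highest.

fs/2 = 9.875 MHz.
32.95 MHz mod fs = 13.2 MHz.
13.2 MHz > fs/2 = 9.875 MHz, folds to fs − 13.2 MHz = 6.55 MHz.
86.3 MHz mod fs = 7.3 MHz.
7.3 MHz ≤ fs/2 = 9.875 MHz, appears at 7.3 MHz.
45.25 MHz mod fs = 5.75 MHz.
5.75 MHz ≤ fs/2 = 9.875 MHz, appears at 5.75 MHz.
24.75 MHz mod fs = 5 MHz.
5 MHz ≤ fs/2 = 9.875 MHz, appears at 5 MHz.
Distinct values: {5 MHz, 5.75 MHz, 6.55 MHz, 7.3 MHz}.

5 MHz, 5.75 MHz, 6.55 MHz, 7.3 MHz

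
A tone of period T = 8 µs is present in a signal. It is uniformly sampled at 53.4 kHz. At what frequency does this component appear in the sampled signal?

18.2 kHz

T = 8 µs → f = 1/T = 125 kHz.
125 kHz mod fs = 18.2 kHz.
18.2 kHz ≤ fs/2 = 26.7 kHz, appears at 18.2 kHz.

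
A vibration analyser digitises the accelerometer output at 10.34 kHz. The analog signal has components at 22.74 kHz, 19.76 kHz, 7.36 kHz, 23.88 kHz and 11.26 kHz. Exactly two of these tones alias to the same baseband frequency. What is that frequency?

0.92 kHz

fs/2 = 5.17 kHz.
22.74 kHz mod fs = 2.06 kHz.
2.06 kHz ≤ fs/2 = 5.17 kHz, appears at 2.06 kHz.
19.76 kHz mod fs = 9.42 kHz.
9.42 kHz > fs/2 = 5.17 kHz, folds to fs − 9.42 kHz = 0.92 kHz.
7.36 kHz > fs/2 = 5.17 kHz, folds to fs − 7.36 kHz = 2.98 kHz.
23.88 kHz mod fs = 3.2 kHz.
3.2 kHz ≤ fs/2 = 5.17 kHz, appears at 3.2 kHz.
11.26 kHz mod fs = 0.92 kHz.
0.92 kHz ≤ fs/2 = 5.17 kHz, appears at 0.92 kHz.
11.26 kHz and 19.76 kHz both map to 0.92 kHz.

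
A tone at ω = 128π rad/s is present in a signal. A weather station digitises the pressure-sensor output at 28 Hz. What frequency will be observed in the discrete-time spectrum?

8 Hz

ω = 128π rad/s → f = ω/(2π) = 64 Hz.
64 Hz mod fs = 8 Hz.
8 Hz ≤ fs/2 = 14 Hz, appears at 8 Hz.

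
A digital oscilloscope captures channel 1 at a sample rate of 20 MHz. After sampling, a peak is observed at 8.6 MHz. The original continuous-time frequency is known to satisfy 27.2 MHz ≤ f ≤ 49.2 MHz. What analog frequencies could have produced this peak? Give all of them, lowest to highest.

Frequencies that alias to 8.6 MHz are k·fs ± 8.6 MHz for integer k ≥ 0.
k=0: 8.6 MHz.
k=1: 11.4 MHz, 28.6 MHz.
k=2: 31.4 MHz, 48.6 MHz.
k=3: 51.4 MHz, 68.6 MHz.
Within [27.2 MHz, 49.2 MHz]: 28.6 MHz, 31.4 MHz, 48.6 MHz.

28.6 MHz, 31.4 MHz, 48.6 MHz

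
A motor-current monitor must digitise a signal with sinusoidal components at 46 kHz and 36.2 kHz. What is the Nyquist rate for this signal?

92 kHz

Highest-frequency component: 46 kHz.
Nyquist rate = 2 × 46 kHz = 92 kHz.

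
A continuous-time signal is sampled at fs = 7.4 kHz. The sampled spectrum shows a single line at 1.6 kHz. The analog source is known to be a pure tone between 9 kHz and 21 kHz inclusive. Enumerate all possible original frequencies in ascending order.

Frequencies that alias to 1.6 kHz are k·fs ± 1.6 kHz for integer k ≥ 0.
k=0: 1.6 kHz.
k=1: 5.8 kHz, 9 kHz.
k=2: 13.2 kHz, 16.4 kHz.
k=3: 20.6 kHz, 23.8 kHz.
k=4: 28 kHz, 31.2 kHz.
Within [9 kHz, 21 kHz]: 9 kHz, 13.2 kHz, 16.4 kHz, 20.6 kHz.

9 kHz, 13.2 kHz, 16.4 kHz, 20.6 kHz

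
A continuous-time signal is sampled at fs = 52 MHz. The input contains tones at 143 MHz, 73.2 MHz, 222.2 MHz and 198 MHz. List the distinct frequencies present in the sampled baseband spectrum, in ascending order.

10 MHz, 13 MHz, 14.2 MHz, 21.2 MHz

fs/2 = 26 MHz.
143 MHz mod fs = 39 MHz.
39 MHz > fs/2 = 26 MHz, folds to fs − 39 MHz = 13 MHz.
73.2 MHz mod fs = 21.2 MHz.
21.2 MHz ≤ fs/2 = 26 MHz, appears at 21.2 MHz.
222.2 MHz mod fs = 14.2 MHz.
14.2 MHz ≤ fs/2 = 26 MHz, appears at 14.2 MHz.
198 MHz mod fs = 42 MHz.
42 MHz > fs/2 = 26 MHz, folds to fs − 42 MHz = 10 MHz.
Distinct values: {10 MHz, 13 MHz, 14.2 MHz, 21.2 MHz}.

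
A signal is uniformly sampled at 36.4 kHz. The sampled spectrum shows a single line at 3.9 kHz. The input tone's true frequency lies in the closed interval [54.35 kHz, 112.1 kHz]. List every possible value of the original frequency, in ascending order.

Frequencies that alias to 3.9 kHz are k·fs ± 3.9 kHz for integer k ≥ 0.
k=0: 3.9 kHz.
k=1: 32.5 kHz, 40.3 kHz.
k=2: 68.9 kHz, 76.7 kHz.
k=3: 105.3 kHz, 113.1 kHz.
k=4: 141.7 kHz, 149.5 kHz.
Within [54.35 kHz, 112.1 kHz]: 68.9 kHz, 76.7 kHz, 105.3 kHz.

68.9 kHz, 76.7 kHz, 105.3 kHz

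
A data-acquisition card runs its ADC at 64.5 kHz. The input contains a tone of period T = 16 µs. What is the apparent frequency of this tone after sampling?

2 kHz

T = 16 µs → f = 1/T = 62.5 kHz.
62.5 kHz > fs/2 = 32.25 kHz, folds to fs − 62.5 kHz = 2 kHz.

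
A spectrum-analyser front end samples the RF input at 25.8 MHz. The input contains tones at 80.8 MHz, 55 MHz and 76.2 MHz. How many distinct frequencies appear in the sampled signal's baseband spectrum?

2

fs/2 = 12.9 MHz.
80.8 MHz mod fs = 3.4 MHz.
3.4 MHz ≤ fs/2 = 12.9 MHz, appears at 3.4 MHz.
55 MHz mod fs = 3.4 MHz.
3.4 MHz ≤ fs/2 = 12.9 MHz, appears at 3.4 MHz.
76.2 MHz mod fs = 24.6 MHz.
24.6 MHz > fs/2 = 12.9 MHz, folds to fs − 24.6 MHz = 1.2 MHz.
Distinct values: {1.2 MHz, 3.4 MHz} → 2.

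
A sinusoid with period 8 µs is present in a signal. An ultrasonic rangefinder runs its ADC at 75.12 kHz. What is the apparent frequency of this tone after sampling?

25.24 kHz

T = 8 µs → f = 1/T = 125 kHz.
125 kHz mod fs = 49.88 kHz.
49.88 kHz > fs/2 = 37.56 kHz, folds to fs − 49.88 kHz = 25.24 kHz.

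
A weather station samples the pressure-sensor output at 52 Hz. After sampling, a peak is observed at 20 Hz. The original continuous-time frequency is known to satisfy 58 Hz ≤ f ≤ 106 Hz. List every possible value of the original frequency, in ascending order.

Frequencies that alias to 20 Hz are k·fs ± 20 Hz for integer k ≥ 0.
k=0: 20 Hz.
k=1: 32 Hz, 72 Hz.
k=2: 84 Hz, 124 Hz.
k=3: 136 Hz, 176 Hz.
Within [58 Hz, 106 Hz]: 72 Hz, 84 Hz.

72 Hz, 84 Hz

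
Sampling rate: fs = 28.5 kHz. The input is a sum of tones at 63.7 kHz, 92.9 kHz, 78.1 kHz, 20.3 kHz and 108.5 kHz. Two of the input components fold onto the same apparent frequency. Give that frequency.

fs/2 = 14.25 kHz.
63.7 kHz mod fs = 6.7 kHz.
6.7 kHz ≤ fs/2 = 14.25 kHz, appears at 6.7 kHz.
92.9 kHz mod fs = 7.4 kHz.
7.4 kHz ≤ fs/2 = 14.25 kHz, appears at 7.4 kHz.
78.1 kHz mod fs = 21.1 kHz.
21.1 kHz > fs/2 = 14.25 kHz, folds to fs − 21.1 kHz = 7.4 kHz.
20.3 kHz > fs/2 = 14.25 kHz, folds to fs − 20.3 kHz = 8.2 kHz.
108.5 kHz mod fs = 23 kHz.
23 kHz > fs/2 = 14.25 kHz, folds to fs − 23 kHz = 5.5 kHz.
78.1 kHz and 92.9 kHz both map to 7.4 kHz.

7.4 kHz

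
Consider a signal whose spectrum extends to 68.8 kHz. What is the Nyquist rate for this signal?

137.6 kHz

Nyquist rate = 2 × 68.8 kHz = 137.6 kHz.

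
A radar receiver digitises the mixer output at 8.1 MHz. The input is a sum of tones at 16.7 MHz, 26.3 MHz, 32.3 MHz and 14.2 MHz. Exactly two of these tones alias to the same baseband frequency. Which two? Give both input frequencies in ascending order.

fs/2 = 4.05 MHz.
16.7 MHz mod fs = 0.5 MHz.
0.5 MHz ≤ fs/2 = 4.05 MHz, appears at 0.5 MHz.
26.3 MHz mod fs = 2 MHz.
2 MHz ≤ fs/2 = 4.05 MHz, appears at 2 MHz.
32.3 MHz mod fs = 8 MHz.
8 MHz > fs/2 = 4.05 MHz, folds to fs − 8 MHz = 0.1 MHz.
14.2 MHz mod fs = 6.1 MHz.
6.1 MHz > fs/2 = 4.05 MHz, folds to fs − 6.1 MHz = 2 MHz.
14.2 MHz and 26.3 MHz both map to 2 MHz.

14.2 MHz, 26.3 MHz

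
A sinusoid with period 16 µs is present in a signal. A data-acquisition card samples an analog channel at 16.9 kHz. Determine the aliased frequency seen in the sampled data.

T = 16 µs → f = 1/T = 62.5 kHz.
62.5 kHz mod fs = 11.8 kHz.
11.8 kHz > fs/2 = 8.45 kHz, folds to fs − 11.8 kHz = 5.1 kHz.

5.1 kHz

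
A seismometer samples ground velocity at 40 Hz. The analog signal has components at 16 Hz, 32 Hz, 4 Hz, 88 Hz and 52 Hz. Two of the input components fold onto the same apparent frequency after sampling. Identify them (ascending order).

fs/2 = 20 Hz.
16 Hz ≤ fs/2 = 20 Hz, passes unchanged.
32 Hz > fs/2 = 20 Hz, folds to fs − 32 Hz = 8 Hz.
4 Hz ≤ fs/2 = 20 Hz, passes unchanged.
88 Hz mod fs = 8 Hz.
8 Hz ≤ fs/2 = 20 Hz, appears at 8 Hz.
52 Hz mod fs = 12 Hz.
12 Hz ≤ fs/2 = 20 Hz, appears at 12 Hz.
32 Hz and 88 Hz both map to 8 Hz.

32 Hz, 88 Hz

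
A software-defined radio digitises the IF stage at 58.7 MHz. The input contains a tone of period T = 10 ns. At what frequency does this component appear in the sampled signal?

17.4 MHz

T = 10 ns → f = 1/T = 100 MHz.
100 MHz mod fs = 41.3 MHz.
41.3 MHz > fs/2 = 29.35 MHz, folds to fs − 41.3 MHz = 17.4 MHz.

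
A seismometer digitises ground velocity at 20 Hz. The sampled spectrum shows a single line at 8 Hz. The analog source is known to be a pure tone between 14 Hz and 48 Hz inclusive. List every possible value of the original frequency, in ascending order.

28 Hz, 32 Hz, 48 Hz

Frequencies that alias to 8 Hz are k·fs ± 8 Hz for integer k ≥ 0.
k=0: 8 Hz.
k=1: 12 Hz, 28 Hz.
k=2: 32 Hz, 48 Hz.
k=3: 52 Hz, 68 Hz.
Within [14 Hz, 48 Hz]: 28 Hz, 32 Hz, 48 Hz.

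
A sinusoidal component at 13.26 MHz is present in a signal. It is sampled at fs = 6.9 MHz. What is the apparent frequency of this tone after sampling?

0.54 MHz

13.26 MHz mod fs = 6.36 MHz.
6.36 MHz > fs/2 = 3.45 MHz, folds to fs − 6.36 MHz = 0.54 MHz.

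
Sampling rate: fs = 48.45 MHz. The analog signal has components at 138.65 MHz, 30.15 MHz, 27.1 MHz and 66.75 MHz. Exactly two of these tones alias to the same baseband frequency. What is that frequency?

fs/2 = 24.225 MHz.
138.65 MHz mod fs = 41.75 MHz.
41.75 MHz > fs/2 = 24.225 MHz, folds to fs − 41.75 MHz = 6.7 MHz.
30.15 MHz > fs/2 = 24.225 MHz, folds to fs − 30.15 MHz = 18.3 MHz.
27.1 MHz > fs/2 = 24.225 MHz, folds to fs − 27.1 MHz = 21.35 MHz.
66.75 MHz mod fs = 18.3 MHz.
18.3 MHz ≤ fs/2 = 24.225 MHz, appears at 18.3 MHz.
30.15 MHz and 66.75 MHz both map to 18.3 MHz.

18.3 MHz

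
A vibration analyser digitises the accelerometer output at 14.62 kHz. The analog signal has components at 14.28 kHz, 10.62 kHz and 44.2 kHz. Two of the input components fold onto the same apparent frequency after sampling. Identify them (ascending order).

14.28 kHz, 44.2 kHz

fs/2 = 7.31 kHz.
14.28 kHz > fs/2 = 7.31 kHz, folds to fs − 14.28 kHz = 0.34 kHz.
10.62 kHz > fs/2 = 7.31 kHz, folds to fs − 10.62 kHz = 4 kHz.
44.2 kHz mod fs = 0.34 kHz.
0.34 kHz ≤ fs/2 = 7.31 kHz, appears at 0.34 kHz.
14.28 kHz and 44.2 kHz both map to 0.34 kHz.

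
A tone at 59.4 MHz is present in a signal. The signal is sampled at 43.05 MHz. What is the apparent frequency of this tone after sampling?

59.4 MHz mod fs = 16.35 MHz.
16.35 MHz ≤ fs/2 = 21.525 MHz, appears at 16.35 MHz.

16.35 MHz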